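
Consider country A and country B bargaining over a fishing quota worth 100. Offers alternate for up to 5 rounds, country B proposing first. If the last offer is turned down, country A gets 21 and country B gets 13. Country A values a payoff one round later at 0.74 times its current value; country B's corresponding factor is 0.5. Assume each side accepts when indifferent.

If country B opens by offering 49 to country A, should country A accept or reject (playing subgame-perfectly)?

Round 5 (country B proposes): country A gets 21 if talks fail, so country B offers 21 and keeps 79.
Round 4 (country A proposes): country B can get 79 next round, worth 0.5 × 79 = 39.5 now, so country A offers 39.5, keeping 60.5.
Round 3 (country B proposes): country A can get 60.5 next round, worth 0.74 × 60.5 = 44.77 now; country B offers that and keeps 55.23.
Round 2 (country A proposes): country B can get 55.23 next round, worth 0.5 × 55.23 = 27.615 now. Country A offers 27.615 and keeps 100 − 27.615 = 72.385.
So by rejecting in round 1, country A gets 72.385 next round, worth 0.74 × 72.385 = 53.5649 now.
Offer 49 < 53.5649, so country A rejects.

Reject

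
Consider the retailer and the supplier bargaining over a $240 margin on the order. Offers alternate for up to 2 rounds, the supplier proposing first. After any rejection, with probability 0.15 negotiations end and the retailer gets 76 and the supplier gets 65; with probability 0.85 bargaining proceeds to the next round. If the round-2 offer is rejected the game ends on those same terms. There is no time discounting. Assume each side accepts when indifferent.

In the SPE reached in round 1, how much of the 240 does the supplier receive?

79.85

By backward induction:
Round 2 (the retailer proposes): the supplier gets 65 if talks fail, so the retailer offers 65 and keeps 175.
Round 1 (the supplier proposes): rejecting gives the retailer an expected 0.85 × 175 + 0.15 × 76 = 160.15. The supplier offers 160.15 and keeps 240 − 160.15 = 79.85.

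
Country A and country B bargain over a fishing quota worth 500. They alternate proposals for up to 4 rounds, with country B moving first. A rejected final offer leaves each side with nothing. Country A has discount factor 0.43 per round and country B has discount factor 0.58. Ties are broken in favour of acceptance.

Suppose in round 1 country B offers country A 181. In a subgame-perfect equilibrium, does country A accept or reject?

Round 4 (country A proposes): country B will accept anything ≥ 0, so country A offers 0 and keeps 500.
Round 3 (country B proposes): country A can get 500 next round, worth 0.43 × 500 = 215 now. Country B offers 215 and keeps 500 − 215 = 285.
Round 2 (country A proposes): country B can get 285 next round, worth 0.58 × 285 = 165.3 now, so country A offers 165.3, keeping 334.7.
So by rejecting in round 1, country A gets 334.7 next round, worth 0.43 × 334.7 = 143.921 now.
Offer 181 ≥ 143.921, so country A accepts.

Accept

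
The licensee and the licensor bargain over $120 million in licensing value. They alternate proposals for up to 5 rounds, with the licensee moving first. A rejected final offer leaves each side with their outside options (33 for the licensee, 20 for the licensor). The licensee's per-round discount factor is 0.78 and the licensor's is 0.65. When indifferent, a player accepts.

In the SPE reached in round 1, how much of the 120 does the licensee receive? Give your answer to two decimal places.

Work backward from the last round.
Round 5 (the licensee proposes): the licensor gets 20 if talks fail, so the licensee offers 20 and keeps 100.
Round 4 (the licensor proposes): the licensee can get 100 next round, worth 0.78 × 100 = 78 now, so the licensor offers 78, keeping 42.
Round 3 (the licensee proposes): the licensor can get 42 next round, worth 0.65 × 42 = 27.3 now, so the licensee offers 27.3, keeping 92.7.
Round 2 (the licensor proposes): the licensee can get 92.7 next round, worth 0.78 × 92.7 = 72.306 now. The licensor offers 72.306 and keeps 120 − 72.306 = 47.694.
Round 1 (the licensee proposes): the licensor can get 47.694 next round, worth 0.65 × 47.694 = 31.0011 now, so the licensee offers 31.0011, keeping 88.9989.

89.00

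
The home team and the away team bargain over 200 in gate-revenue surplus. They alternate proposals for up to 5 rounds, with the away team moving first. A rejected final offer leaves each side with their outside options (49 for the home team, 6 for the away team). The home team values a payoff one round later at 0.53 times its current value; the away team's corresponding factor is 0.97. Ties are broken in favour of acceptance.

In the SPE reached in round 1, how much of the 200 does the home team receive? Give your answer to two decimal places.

17.77

Round 5 (the away team proposes): the home team gets 49 if talks fail, so the away team offers 49 and keeps 151.
Round 4 (the home team proposes): the away team can get 151 next round, worth 0.97 × 151 = 146.47 now. The home team offers 146.47 and keeps 200 − 146.47 = 53.53.
Round 3 (the away team proposes): the home team can get 53.53 next round, worth 0.53 × 53.53 = 28.3709 now. The away team offers 28.3709 and keeps 200 − 28.3709 = 171.6291.
Round 2 (the home team proposes): the away team can get 171.6291 next round, worth 0.97 × 171.6291 = 166.480227 now. The home team offers 166.480227 and keeps 200 − 166.480227 = 33.519773.
Round 1 (the away team proposes): the home team can get 33.519773 next round, worth 0.53 × 33.519773 = 17.76547969 now; the away team offers that and keeps 182.23452031.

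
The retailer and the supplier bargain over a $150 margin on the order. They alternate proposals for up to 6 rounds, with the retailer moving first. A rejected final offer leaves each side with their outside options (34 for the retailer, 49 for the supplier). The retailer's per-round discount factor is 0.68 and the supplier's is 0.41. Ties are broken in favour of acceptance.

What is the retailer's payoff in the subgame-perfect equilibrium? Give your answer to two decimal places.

121.14

Round 6 (the supplier proposes): the retailer gets 34 if talks fail, so the supplier offers 34 and keeps 116.
Round 5 (the retailer proposes): the supplier can get 116 next round, worth 0.41 × 116 = 47.56 now. The retailer offers 47.56 and keeps 150 − 47.56 = 102.44.
Round 4 (the supplier proposes): the retailer can get 102.44 next round, worth 0.68 × 102.44 = 69.6592 now. The supplier offers 69.6592 and keeps 150 − 69.6592 = 80.3408.
Round 3 (the retailer proposes): the supplier can get 80.3408 next round, worth 0.41 × 80.3408 = 32.939728 now, so the retailer offers 32.939728, keeping 117.060272.
Round 2 (the supplier proposes): the retailer can get 117.060272 next round, worth 0.68 × 117.060272 = 79.60098496 now; the supplier offers that and keeps 70.39901504.
Round 1 (the retailer proposes): the supplier can get 70.39901504 next round, worth 0.41 × 70.39901504 = 28.8635961664 now. The retailer offers 28.8635961664 and keeps 150 − 28.8635961664 = 121.1364038336.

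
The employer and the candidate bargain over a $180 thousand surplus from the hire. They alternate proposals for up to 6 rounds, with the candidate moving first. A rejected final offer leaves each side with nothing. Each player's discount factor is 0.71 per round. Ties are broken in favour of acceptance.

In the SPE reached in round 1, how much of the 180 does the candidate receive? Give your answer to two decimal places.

Solve by backward induction from round 6.
Round 6 (the employer proposes): rejection yields 0 for the candidate; the employer offers 0 and keeps 180.
Round 5 (the candidate proposes): the employer can get 180 next round, worth 0.71 × 180 = 127.8 now; the candidate offers that and keeps 52.2.
Round 4 (the employer proposes): the candidate can get 52.2 next round, worth 0.71 × 52.2 = 37.062 now; the employer offers that and keeps 142.938.
Round 3 (the candidate proposes): the employer can get 142.938 next round, worth 0.71 × 142.938 = 101.48598 now; the candidate offers that and keeps 78.51402.
Round 2 (the employer proposes): the candidate can get 78.51402 next round, worth 0.71 × 78.51402 = 55.7449542 now; the employer offers that and keeps 124.2550458.
Round 1 (the candidate proposes): the employer can get 124.2550458 next round, worth 0.71 × 124.2550458 = 88.221082518 now, so the candidate offers 88.221082518, keeping 91.778917482.

91.78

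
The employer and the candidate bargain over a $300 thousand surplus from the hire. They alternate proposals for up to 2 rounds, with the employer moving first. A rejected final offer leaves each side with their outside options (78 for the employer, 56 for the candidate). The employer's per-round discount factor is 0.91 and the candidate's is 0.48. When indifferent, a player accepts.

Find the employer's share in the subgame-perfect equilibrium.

193.44

Round 2 (the candidate proposes): the employer gets 78 if talks fail, so the candidate offers 78 and keeps 222.
Round 1 (the employer proposes): the candidate can get 222 next round, worth 0.48 × 222 = 106.56 now; the employer offers that and keeps 193.44.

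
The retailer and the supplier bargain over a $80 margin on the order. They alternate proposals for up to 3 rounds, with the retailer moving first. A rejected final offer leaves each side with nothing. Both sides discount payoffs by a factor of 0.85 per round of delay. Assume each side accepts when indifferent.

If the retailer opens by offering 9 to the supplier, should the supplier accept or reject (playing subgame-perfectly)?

Round 3 (the retailer proposes): rejection yields 0 for the supplier; the retailer offers 0 and keeps 80.
Round 2 (the supplier proposes): the retailer can get 80 next round, worth 0.85 × 80 = 68 now, so the supplier offers 68, keeping 12.
So by rejecting in round 1, the supplier gets 12 next round, worth 0.85 × 12 = 10.2 now.
Offer 9 < 10.2, so the supplier rejects.

Reject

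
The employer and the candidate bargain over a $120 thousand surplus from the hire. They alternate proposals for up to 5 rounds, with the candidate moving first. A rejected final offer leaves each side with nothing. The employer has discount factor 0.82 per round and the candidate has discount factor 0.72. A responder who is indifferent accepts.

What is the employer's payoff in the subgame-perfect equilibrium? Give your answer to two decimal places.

43.82

Round 5 (the candidate proposes): rejection yields 0 for the employer; the candidate offers 0 and keeps 120.
Round 4 (the employer proposes): the candidate can get 120 next round, worth 0.72 × 120 = 86.4 now, so the employer offers 86.4, keeping 33.6.
Round 3 (the candidate proposes): the employer can get 33.6 next round, worth 0.82 × 33.6 = 27.552 now, so the candidate offers 27.552, keeping 92.448.
Round 2 (the employer proposes): the candidate can get 92.448 next round, worth 0.72 × 92.448 = 66.56256 now, so the employer offers 66.56256, keeping 53.43744.
Round 1 (the candidate proposes): the employer can get 53.43744 next round, worth 0.82 × 53.43744 = 43.8187008 now; the candidate offers that and keeps 76.1812992.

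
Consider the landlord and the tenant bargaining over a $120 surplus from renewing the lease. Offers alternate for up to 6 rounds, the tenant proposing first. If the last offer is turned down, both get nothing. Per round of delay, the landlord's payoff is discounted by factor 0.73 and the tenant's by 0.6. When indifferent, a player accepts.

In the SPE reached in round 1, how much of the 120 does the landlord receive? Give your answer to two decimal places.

Round 6 (the landlord proposes): rejection yields 0 for the tenant; the landlord offers 0 and keeps 120.
Round 5 (the tenant proposes): the landlord can get 120 next round, worth 0.73 × 120 = 87.6 now; the tenant offers that and keeps 32.4.
Round 4 (the landlord proposes): the tenant can get 32.4 next round, worth 0.6 × 32.4 = 19.44 now. The landlord offers 19.44 and keeps 120 − 19.44 = 100.56.
Round 3 (the tenant proposes): the landlord can get 100.56 next round, worth 0.73 × 100.56 = 73.4088 now; the tenant offers that and keeps 46.5912.
Round 2 (the landlord proposes): the tenant can get 46.5912 next round, worth 0.6 × 46.5912 = 27.95472 now. The landlord offers 27.95472 and keeps 120 − 27.95472 = 92.04528.
Round 1 (the tenant proposes): the landlord can get 92.04528 next round, worth 0.73 × 92.04528 = 67.1930544 now. The tenant offers 67.1930544 and keeps 120 − 67.1930544 = 52.8069456.

67.19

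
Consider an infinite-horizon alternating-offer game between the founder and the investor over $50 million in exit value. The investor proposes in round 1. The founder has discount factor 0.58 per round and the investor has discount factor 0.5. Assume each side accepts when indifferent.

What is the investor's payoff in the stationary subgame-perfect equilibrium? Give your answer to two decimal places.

29.58

In a stationary SPE each proposer offers the other exactly their discounted continuation value.
If the investor keeps x when proposing and the founder keeps y when proposing, then x = 50 − 0.58y and y = 50 − 0.5x.
Solving: x = 50(1 − 0.58) / (1 − 0.5·0.58) = 21 / 0.71 ≈ 29.5775.
The founder gets 50 − 29.5775 ≈ 20.4225.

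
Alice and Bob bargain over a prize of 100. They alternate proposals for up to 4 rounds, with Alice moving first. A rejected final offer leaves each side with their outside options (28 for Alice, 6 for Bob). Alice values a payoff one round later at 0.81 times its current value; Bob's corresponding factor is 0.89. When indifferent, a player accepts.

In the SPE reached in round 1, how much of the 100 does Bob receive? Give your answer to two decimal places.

63.11

Round 4 (Bob proposes): Alice gets 28 if talks fail, so Bob offers 28 and keeps 72.
Round 3 (Alice proposes): Bob can get 72 next round, worth 0.89 × 72 = 64.08 now, so Alice offers 64.08, keeping 35.92.
Round 2 (Bob proposes): Alice can get 35.92 next round, worth 0.81 × 35.92 = 29.0952 now, so Bob offers 29.0952, keeping 70.9048.
Round 1 (Alice proposes): Bob can get 70.9048 next round, worth 0.89 × 70.9048 = 63.105272 now, so Alice offers 63.105272, keeping 36.894728.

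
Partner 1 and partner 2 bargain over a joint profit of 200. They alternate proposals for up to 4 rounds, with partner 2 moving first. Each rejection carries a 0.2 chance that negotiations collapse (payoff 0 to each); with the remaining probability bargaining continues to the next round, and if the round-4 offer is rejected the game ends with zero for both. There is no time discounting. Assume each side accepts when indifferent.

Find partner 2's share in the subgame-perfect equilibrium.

65.6

By backward induction:
Round 4 (partner 1 proposes): partner 2 will accept anything ≥ 0, so partner 1 offers 0 and keeps 200.
Round 3 (partner 2 proposes): rejecting gives partner 1 an expected 0.8 × 200 = 160; partner 2 offers that and keeps 40.
Round 2 (partner 1 proposes): rejecting gives partner 2 an expected 0.8 × 40 = 32. Partner 1 offers 32 and keeps 200 − 32 = 168.
Round 1 (partner 2 proposes): rejecting gives partner 1 an expected 0.8 × 168 = 134.4; partner 2 offers that and keeps 65.6.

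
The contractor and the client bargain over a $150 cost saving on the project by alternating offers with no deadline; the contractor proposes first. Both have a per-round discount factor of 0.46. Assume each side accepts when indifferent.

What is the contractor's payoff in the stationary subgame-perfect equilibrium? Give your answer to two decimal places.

When the contractor proposes, the client accepts any offer worth at least 0.46 times what the client would get by proposing next round; and vice versa.
This gives x = 150 − 0.46y and y = 150 − 0.46x, where x and y are each side's share when it proposes.
Hence (1 − 0.46·0.46)x = 150(1 − 0.46), i.e. 0.7884·x = 81.
x ≈ 102.7397; the client's share is 150 − x ≈ 47.2603.

102.74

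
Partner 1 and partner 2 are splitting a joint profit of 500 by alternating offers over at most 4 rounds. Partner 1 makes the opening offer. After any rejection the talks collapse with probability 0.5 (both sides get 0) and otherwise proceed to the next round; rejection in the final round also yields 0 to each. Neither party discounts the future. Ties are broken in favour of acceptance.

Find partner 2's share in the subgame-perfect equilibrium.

Round 4 (partner 2 proposes): rejection yields 0 for partner 1; partner 2 offers 0 and keeps 500.
Round 3 (partner 1 proposes): rejecting gives partner 2 an expected 0.5 × 500 = 250; partner 1 offers that and keeps 250.
Round 2 (partner 2 proposes): rejecting gives partner 1 an expected 0.5 × 250 = 125, so partner 2 offers 125, keeping 375.
Round 1 (partner 1 proposes): rejecting gives partner 2 an expected 0.5 × 375 = 187.5. Partner 1 offers 187.5 and keeps 500 − 187.5 = 312.5.

187.5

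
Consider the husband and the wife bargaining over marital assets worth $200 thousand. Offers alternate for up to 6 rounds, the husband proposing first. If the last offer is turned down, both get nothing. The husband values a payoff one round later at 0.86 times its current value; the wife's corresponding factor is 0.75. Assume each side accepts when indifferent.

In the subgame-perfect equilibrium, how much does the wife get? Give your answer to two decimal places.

96.95

Round 6 (the wife proposes): the husband will accept anything ≥ 0, so the wife offers 0 and keeps 200.
Round 5 (the husband proposes): the wife can get 200 next round, worth 0.75 × 200 = 150 now; the husband offers that and keeps 50.
Round 4 (the wife proposes): the husband can get 50 next round, worth 0.86 × 50 = 43 now. The wife offers 43 and keeps 200 − 43 = 157.
Round 3 (the husband proposes): the wife can get 157 next round, worth 0.75 × 157 = 117.75 now. The husband offers 117.75 and keeps 200 − 117.75 = 82.25.
Round 2 (the wife proposes): the husband can get 82.25 next round, worth 0.86 × 82.25 = 70.735 now. The wife offers 70.735 and keeps 200 − 70.735 = 129.265.
Round 1 (the husband proposes): the wife can get 129.265 next round, worth 0.75 × 129.265 = 96.94875 now, so the husband offers 96.94875, keeping 103.05125.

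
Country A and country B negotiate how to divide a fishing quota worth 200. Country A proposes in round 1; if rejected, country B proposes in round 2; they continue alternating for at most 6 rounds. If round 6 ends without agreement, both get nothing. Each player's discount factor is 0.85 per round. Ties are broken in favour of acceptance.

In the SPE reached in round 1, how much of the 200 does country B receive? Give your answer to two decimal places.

Solve by backward induction from round 6.
Round 6 (country B proposes): rejection yields 0 for country A; country B offers 0 and keeps 200.
Round 5 (country A proposes): country B can get 200 next round, worth 0.85 × 200 = 170 now, so country A offers 170, keeping 30.
Round 4 (country B proposes): country A can get 30 next round, worth 0.85 × 30 = 25.5 now. Country B offers 25.5 and keeps 200 − 25.5 = 174.5.
Round 3 (country A proposes): country B can get 174.5 next round, worth 0.85 × 174.5 = 148.325 now. Country A offers 148.325 and keeps 200 − 148.325 = 51.675.
Round 2 (country B proposes): country A can get 51.675 next round, worth 0.85 × 51.675 = 43.92375 now, so country B offers 43.92375, keeping 156.07625.
Round 1 (country A proposes): country B can get 156.07625 next round, worth 0.85 × 156.07625 = 132.6648125 now. Country A offers 132.6648125 and keeps 200 − 132.6648125 = 67.3351875.

132.66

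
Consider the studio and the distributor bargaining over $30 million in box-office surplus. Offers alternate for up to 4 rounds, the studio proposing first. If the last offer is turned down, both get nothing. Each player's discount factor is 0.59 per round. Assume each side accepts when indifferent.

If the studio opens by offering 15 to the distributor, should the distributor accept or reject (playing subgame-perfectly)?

Accept

Work out the distributor's continuation value if the offer is rejected.
Round 4 (the distributor proposes): rejection yields 0 for the studio; the distributor offers 0 and keeps 30.
Round 3 (the studio proposes): the distributor can get 30 next round, worth 0.59 × 30 = 17.7 now; the studio offers that and keeps 12.3.
Round 2 (the distributor proposes): the studio can get 12.3 next round, worth 0.59 × 12.3 = 7.257 now, so the distributor offers 7.257, keeping 22.743.
So by rejecting in round 1, the distributor gets 22.743 next round, worth 0.59 × 22.743 = 13.41837 now.
Offer 15 ≥ 13.41837, so the distributor accepts.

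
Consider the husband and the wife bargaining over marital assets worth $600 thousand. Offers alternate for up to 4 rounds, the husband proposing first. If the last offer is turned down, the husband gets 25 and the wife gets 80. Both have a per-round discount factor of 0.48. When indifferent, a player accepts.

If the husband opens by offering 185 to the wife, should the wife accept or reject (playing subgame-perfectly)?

Reject

Round 4 (the wife proposes): the husband gets 25 if talks fail, so the wife offers 25 and keeps 575.
Round 3 (the husband proposes): the wife can get 575 next round, worth 0.48 × 575 = 276 now, so the husband offers 276, keeping 324.
Round 2 (the wife proposes): the husband can get 324 next round, worth 0.48 × 324 = 155.52 now; the wife offers that and keeps 444.48.
So by rejecting in round 1, the wife gets 444.48 next round, worth 0.48 × 444.48 = 213.3504 now.
Offer 185 < 213.3504, so the wife rejects.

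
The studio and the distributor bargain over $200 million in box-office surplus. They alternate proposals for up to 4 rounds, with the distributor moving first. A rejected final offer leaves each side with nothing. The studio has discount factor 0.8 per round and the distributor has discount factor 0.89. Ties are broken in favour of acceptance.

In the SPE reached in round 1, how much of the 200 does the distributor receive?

Round 4 (the studio proposes): rejection yields 0 for the distributor; the studio offers 0 and keeps 200.
Round 3 (the distributor proposes): the studio can get 200 next round, worth 0.8 × 200 = 160 now; the distributor offers that and keeps 40.
Round 2 (the studio proposes): the distributor can get 40 next round, worth 0.89 × 40 = 35.6 now. The studio offers 35.6 and keeps 200 − 35.6 = 164.4.
Round 1 (the distributor proposes): the studio can get 164.4 next round, worth 0.8 × 164.4 = 131.52 now, so the distributor offers 131.52, keeping 68.48.

68.48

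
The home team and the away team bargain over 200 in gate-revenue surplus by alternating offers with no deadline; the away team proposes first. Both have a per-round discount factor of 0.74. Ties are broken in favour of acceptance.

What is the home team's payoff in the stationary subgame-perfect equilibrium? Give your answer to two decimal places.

85.06

In a stationary SPE each proposer offers the other exactly their discounted continuation value.
If the away team keeps x when proposing and the home team keeps y when proposing, then x = 200 − 0.74y and y = 200 − 0.74x.
Solving: x = 200(1 − 0.74) / (1 − 0.74·0.74) = 52 / 0.4524 ≈ 114.9425.
The home team gets 200 − 114.9425 ≈ 85.0575.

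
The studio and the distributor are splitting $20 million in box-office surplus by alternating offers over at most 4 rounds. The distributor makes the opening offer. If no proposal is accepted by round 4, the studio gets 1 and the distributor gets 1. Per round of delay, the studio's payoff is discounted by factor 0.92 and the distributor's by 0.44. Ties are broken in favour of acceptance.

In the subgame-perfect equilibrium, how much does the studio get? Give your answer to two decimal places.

By backward induction:
Round 4 (the studio proposes): the distributor gets 1 if talks fail, so the studio offers 1 and keeps 19.
Round 3 (the distributor proposes): the studio can get 19 next round, worth 0.92 × 19 = 17.48 now, so the distributor offers 17.48, keeping 2.52.
Round 2 (the studio proposes): the distributor can get 2.52 next round, worth 0.44 × 2.52 = 1.1088 now. The studio offers 1.1088 and keeps 20 − 1.1088 = 18.8912.
Round 1 (the distributor proposes): the studio can get 18.8912 next round, worth 0.92 × 18.8912 = 17.379904 now, so the distributor offers 17.379904, keeping 2.620096.

17.38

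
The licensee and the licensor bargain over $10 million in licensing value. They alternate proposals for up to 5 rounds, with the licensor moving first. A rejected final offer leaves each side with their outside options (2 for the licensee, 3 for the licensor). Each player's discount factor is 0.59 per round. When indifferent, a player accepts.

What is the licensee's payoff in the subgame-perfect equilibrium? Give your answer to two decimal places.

By backward induction:
Round 5 (the licensor proposes): the licensee gets 2 if talks fail, so the licensor offers 2 and keeps 8.
Round 4 (the licensee proposes): the licensor can get 8 next round, worth 0.59 × 8 = 4.72 now, so the licensee offers 4.72, keeping 5.28.
Round 3 (the licensor proposes): the licensee can get 5.28 next round, worth 0.59 × 5.28 = 3.1152 now, so the licensor offers 3.1152, keeping 6.8848.
Round 2 (the licensee proposes): the licensor can get 6.8848 next round, worth 0.59 × 6.8848 = 4.062032 now; the licensee offers that and keeps 5.937968.
Round 1 (the licensor proposes): the licensee can get 5.937968 next round, worth 0.59 × 5.937968 = 3.50340112 now. The licensor offers 3.50340112 and keeps 10 − 3.50340112 = 6.49659888.

3.50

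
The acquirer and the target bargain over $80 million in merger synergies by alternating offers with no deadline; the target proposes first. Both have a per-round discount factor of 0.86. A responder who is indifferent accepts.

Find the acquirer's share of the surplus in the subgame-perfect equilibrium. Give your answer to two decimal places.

In a stationary SPE each proposer offers the other exactly their discounted continuation value.
If the target keeps x when proposing and the acquirer keeps y when proposing, then x = 80 − 0.86y and y = 80 − 0.86x.
Solving: x = 80(1 − 0.86) / (1 − 0.86·0.86) = 11.2 / 0.2604 ≈ 43.0108.
The acquirer gets 80 − 43.0108 ≈ 36.9892.

36.99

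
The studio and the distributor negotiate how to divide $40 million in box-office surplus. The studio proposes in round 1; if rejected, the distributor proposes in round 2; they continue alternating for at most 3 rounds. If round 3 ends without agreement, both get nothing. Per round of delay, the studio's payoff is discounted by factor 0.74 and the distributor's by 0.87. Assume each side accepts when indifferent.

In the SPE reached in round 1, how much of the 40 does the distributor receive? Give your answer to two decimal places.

Round 3 (the studio proposes): the distributor will accept anything ≥ 0, so the studio offers 0 and keeps 40.
Round 2 (the distributor proposes): the studio can get 40 next round, worth 0.74 × 40 = 29.6 now, so the distributor offers 29.6, keeping 10.4.
Round 1 (the studio proposes): the distributor can get 10.4 next round, worth 0.87 × 10.4 = 9.048 now; the studio offers that and keeps 30.952.

9.05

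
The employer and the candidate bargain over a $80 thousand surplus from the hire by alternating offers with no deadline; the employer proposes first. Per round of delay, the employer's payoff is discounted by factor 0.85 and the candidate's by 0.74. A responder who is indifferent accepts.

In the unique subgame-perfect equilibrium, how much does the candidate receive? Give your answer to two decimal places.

23.94

When the employer proposes, the candidate accepts any offer worth at least 0.74 times what the candidate would get by proposing next round; and vice versa.
This gives x = 80 − 0.74y and y = 80 − 0.85x, where x and y are each side's share when it proposes.
Hence (1 − 0.74·0.85)x = 80(1 − 0.74), i.e. 0.371·x = 20.8.
x ≈ 56.0647; the candidate's share is 80 − x ≈ 23.9353.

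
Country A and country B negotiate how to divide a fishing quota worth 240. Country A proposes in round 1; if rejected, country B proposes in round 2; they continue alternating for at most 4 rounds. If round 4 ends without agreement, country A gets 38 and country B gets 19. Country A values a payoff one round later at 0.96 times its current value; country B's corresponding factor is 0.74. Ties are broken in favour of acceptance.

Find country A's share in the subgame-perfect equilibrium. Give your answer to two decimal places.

126.71

Work backward from the last round.
Round 4 (country B proposes): country A gets 38 if talks fail, so country B offers 38 and keeps 202.
Round 3 (country A proposes): country B can get 202 next round, worth 0.74 × 202 = 149.48 now; country A offers that and keeps 90.52.
Round 2 (country B proposes): country A can get 90.52 next round, worth 0.96 × 90.52 = 86.8992 now. Country B offers 86.8992 and keeps 240 − 86.8992 = 153.1008.
Round 1 (country A proposes): country B can get 153.1008 next round, worth 0.74 × 153.1008 = 113.294592 now. Country A offers 113.294592 and keeps 240 − 113.294592 = 126.705408.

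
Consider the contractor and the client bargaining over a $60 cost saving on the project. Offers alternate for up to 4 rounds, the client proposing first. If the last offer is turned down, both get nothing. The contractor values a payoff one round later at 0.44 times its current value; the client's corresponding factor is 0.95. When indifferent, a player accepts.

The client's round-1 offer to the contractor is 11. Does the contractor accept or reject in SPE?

Reject

Work out the contractor's continuation value if the offer is rejected.
Round 4 (the contractor proposes): the client will accept anything ≥ 0, so the contractor offers 0 and keeps 60.
Round 3 (the client proposes): the contractor can get 60 next round, worth 0.44 × 60 = 26.4 now. The client offers 26.4 and keeps 60 − 26.4 = 33.6.
Round 2 (the contractor proposes): the client can get 33.6 next round, worth 0.95 × 33.6 = 31.92 now; the contractor offers that and keeps 28.08.
So by rejecting in round 1, the contractor gets 28.08 next round, worth 0.44 × 28.08 = 12.3552 now.
Offer 11 < 12.3552, so the contractor rejects.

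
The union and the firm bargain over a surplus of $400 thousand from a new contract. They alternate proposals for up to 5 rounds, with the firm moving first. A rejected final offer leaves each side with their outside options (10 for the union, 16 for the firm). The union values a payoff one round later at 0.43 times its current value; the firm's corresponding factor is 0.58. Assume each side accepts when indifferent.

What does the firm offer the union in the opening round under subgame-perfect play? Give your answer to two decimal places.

90.88

By backward induction:
Round 5 (the firm proposes): the union gets 10 if talks fail, so the firm offers 10 and keeps 390.
Round 4 (the union proposes): the firm can get 390 next round, worth 0.58 × 390 = 226.2 now; the union offers that and keeps 173.8.
Round 3 (the firm proposes): the union can get 173.8 next round, worth 0.43 × 173.8 = 74.734 now, so the firm offers 74.734, keeping 325.266.
Round 2 (the union proposes): the firm can get 325.266 next round, worth 0.58 × 325.266 = 188.65428 now; the union offers that and keeps 211.34572.
Round 1 (the firm proposes): the union can get 211.34572 next round, worth 0.43 × 211.34572 = 90.8786596 now; the firm offers that and keeps 309.1213404.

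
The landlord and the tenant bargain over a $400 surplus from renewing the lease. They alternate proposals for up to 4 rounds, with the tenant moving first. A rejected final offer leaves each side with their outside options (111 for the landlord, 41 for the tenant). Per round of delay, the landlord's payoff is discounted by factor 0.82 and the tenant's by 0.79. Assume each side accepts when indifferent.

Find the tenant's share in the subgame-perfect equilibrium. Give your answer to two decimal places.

140.42

Round 4 (the landlord proposes): the tenant gets 41 if talks fail, so the landlord offers 41 and keeps 359.
Round 3 (the tenant proposes): the landlord can get 359 next round, worth 0.82 × 359 = 294.38 now. The tenant offers 294.38 and keeps 400 − 294.38 = 105.62.
Round 2 (the landlord proposes): the tenant can get 105.62 next round, worth 0.79 × 105.62 = 83.4398 now, so the landlord offers 83.4398, keeping 316.5602.
Round 1 (the tenant proposes): the landlord can get 316.5602 next round, worth 0.82 × 316.5602 = 259.579364 now. The tenant offers 259.579364 and keeps 400 − 259.579364 = 140.420636.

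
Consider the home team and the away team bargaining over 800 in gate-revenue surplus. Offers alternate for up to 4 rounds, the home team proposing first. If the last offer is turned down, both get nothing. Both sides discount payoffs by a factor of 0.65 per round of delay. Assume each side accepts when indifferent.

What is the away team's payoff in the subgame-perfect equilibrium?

By backward induction:
Round 4 (the away team proposes): rejection yields 0 for the home team; the away team offers 0 and keeps 800.
Round 3 (the home team proposes): the away team can get 800 next round, worth 0.65 × 800 = 520 now, so the home team offers 520, keeping 280.
Round 2 (the away team proposes): the home team can get 280 next round, worth 0.65 × 280 = 182 now. The away team offers 182 and keeps 800 − 182 = 618.
Round 1 (the home team proposes): the away team can get 618 next round, worth 0.65 × 618 = 401.7 now, so the home team offers 401.7, keeping 398.3.

401.7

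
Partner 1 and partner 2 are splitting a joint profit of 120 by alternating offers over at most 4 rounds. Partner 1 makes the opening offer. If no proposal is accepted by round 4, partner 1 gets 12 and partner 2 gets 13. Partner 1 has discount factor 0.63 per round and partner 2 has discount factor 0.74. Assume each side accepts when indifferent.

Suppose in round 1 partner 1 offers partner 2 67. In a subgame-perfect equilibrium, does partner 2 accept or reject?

Work out partner 2's continuation value if the offer is rejected.
Round 4 (partner 2 proposes): partner 1 gets 12 if talks fail, so partner 2 offers 12 and keeps 108.
Round 3 (partner 1 proposes): partner 2 can get 108 next round, worth 0.74 × 108 = 79.92 now. Partner 1 offers 79.92 and keeps 120 − 79.92 = 40.08.
Round 2 (partner 2 proposes): partner 1 can get 40.08 next round, worth 0.63 × 40.08 = 25.2504 now; partner 2 offers that and keeps 94.7496.
So by rejecting in round 1, partner 2 gets 94.7496 next round, worth 0.74 × 94.7496 = 70.114704 now.
Offer 67 < 70.114704, so partner 2 rejects.

Reject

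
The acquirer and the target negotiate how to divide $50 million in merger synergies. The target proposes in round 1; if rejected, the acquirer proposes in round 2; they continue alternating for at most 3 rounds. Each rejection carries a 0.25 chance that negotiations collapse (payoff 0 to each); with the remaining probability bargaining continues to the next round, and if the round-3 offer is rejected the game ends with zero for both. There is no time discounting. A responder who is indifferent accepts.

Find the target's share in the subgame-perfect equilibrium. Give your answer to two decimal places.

Round 3 (the target proposes): rejection yields 0 for the acquirer; the target offers 0 and keeps 50.
Round 2 (the acquirer proposes): rejecting gives the target an expected 0.75 × 50 = 37.5. The acquirer offers 37.5 and keeps 50 − 37.5 = 12.5.
Round 1 (the target proposes): rejecting gives the acquirer an expected 0.75 × 12.5 = 9.375; the target offers that and keeps 40.625.

40.63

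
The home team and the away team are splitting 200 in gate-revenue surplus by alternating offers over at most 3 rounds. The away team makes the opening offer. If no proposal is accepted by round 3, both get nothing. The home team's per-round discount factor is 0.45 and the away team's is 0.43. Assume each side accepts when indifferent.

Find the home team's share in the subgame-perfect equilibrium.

Round 3 (the away team proposes): rejection yields 0 for the home team; the away team offers 0 and keeps 200.
Round 2 (the home team proposes): the away team can get 200 next round, worth 0.43 × 200 = 86 now; the home team offers that and keeps 114.
Round 1 (the away team proposes): the home team can get 114 next round, worth 0.45 × 114 = 51.3 now, so the away team offers 51.3, keeping 148.7.

51.3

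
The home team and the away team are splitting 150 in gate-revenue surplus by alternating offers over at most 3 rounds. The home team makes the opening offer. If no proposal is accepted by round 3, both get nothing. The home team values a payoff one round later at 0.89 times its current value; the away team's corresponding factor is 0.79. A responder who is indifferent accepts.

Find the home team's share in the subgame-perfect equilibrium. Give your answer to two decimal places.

Solve by backward induction from round 3.
Round 3 (the home team proposes): the away team will accept anything ≥ 0, so the home team offers 0 and keeps 150.
Round 2 (the away team proposes): the home team can get 150 next round, worth 0.89 × 150 = 133.5 now, so the away team offers 133.5, keeping 16.5.
Round 1 (the home team proposes): the away team can get 16.5 next round, worth 0.79 × 16.5 = 13.035 now. The home team offers 13.035 and keeps 150 − 13.035 = 136.965.

136.97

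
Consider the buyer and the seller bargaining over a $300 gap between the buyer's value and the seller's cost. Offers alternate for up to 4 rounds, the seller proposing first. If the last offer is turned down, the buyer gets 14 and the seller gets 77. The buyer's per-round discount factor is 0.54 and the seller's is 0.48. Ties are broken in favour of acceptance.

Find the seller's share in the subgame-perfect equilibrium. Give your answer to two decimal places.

184.55

Round 4 (the buyer proposes): the seller gets 77 if talks fail, so the buyer offers 77 and keeps 223.
Round 3 (the seller proposes): the buyer can get 223 next round, worth 0.54 × 223 = 120.42 now, so the seller offers 120.42, keeping 179.58.
Round 2 (the buyer proposes): the seller can get 179.58 next round, worth 0.48 × 179.58 = 86.1984 now. The buyer offers 86.1984 and keeps 300 − 86.1984 = 213.8016.
Round 1 (the seller proposes): the buyer can get 213.8016 next round, worth 0.54 × 213.8016 = 115.452864 now, so the seller offers 115.452864, keeping 184.547136.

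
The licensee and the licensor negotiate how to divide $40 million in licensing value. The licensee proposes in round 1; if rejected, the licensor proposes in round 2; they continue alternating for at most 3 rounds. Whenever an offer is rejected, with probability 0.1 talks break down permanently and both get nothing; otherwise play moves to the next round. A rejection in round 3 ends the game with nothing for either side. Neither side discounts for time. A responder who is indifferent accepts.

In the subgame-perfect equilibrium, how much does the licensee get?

36.4

By backward induction:
Round 3 (the licensee proposes): rejection yields 0 for the licensor; the licensee offers 0 and keeps 40.
Round 2 (the licensor proposes): rejecting gives the licensee an expected 0.9 × 40 = 36. The licensor offers 36 and keeps 40 − 36 = 4.
Round 1 (the licensee proposes): rejecting gives the licensor an expected 0.9 × 4 = 3.6; the licensee offers that and keeps 36.4.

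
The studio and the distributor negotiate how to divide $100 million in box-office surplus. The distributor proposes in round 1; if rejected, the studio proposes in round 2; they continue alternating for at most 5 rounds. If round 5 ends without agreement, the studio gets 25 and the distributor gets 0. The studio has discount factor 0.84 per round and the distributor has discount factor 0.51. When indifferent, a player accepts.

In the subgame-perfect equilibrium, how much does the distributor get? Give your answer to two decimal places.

Solve by backward induction from round 5.
Round 5 (the distributor proposes): the studio gets 25 if talks fail, so the distributor offers 25 and keeps 75.
Round 4 (the studio proposes): the distributor can get 75 next round, worth 0.51 × 75 = 38.25 now; the studio offers that and keeps 61.75.
Round 3 (the distributor proposes): the studio can get 61.75 next round, worth 0.84 × 61.75 = 51.87 now, so the distributor offers 51.87, keeping 48.13.
Round 2 (the studio proposes): the distributor can get 48.13 next round, worth 0.51 × 48.13 = 24.5463 now, so the studio offers 24.5463, keeping 75.4537.
Round 1 (the distributor proposes): the studio can get 75.4537 next round, worth 0.84 × 75.4537 = 63.381108 now, so the distributor offers 63.381108, keeping 36.618892.

36.62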